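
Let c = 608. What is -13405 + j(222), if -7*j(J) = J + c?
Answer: -94665/7 ≈ -13524.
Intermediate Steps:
j(J) = -608/7 - J/7 (j(J) = -(J + 608)/7 = -(608 + J)/7 = -608/7 - J/7)
-13405 + j(222) = -13405 + (-608/7 - 1/7*222) = -13405 + (-608/7 - 222/7) = -13405 - 830/7 = -94665/7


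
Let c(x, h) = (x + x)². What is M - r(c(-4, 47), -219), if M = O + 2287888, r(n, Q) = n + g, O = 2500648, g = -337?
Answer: 4788809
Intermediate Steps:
c(x, h) = 4*x² (c(x, h) = (2*x)² = 4*x²)
r(n, Q) = -337 + n (r(n, Q) = n - 337 = -337 + n)
M = 4788536 (M = 2500648 + 2287888 = 4788536)
M - r(c(-4, 47), -219) = 4788536 - (-337 + 4*(-4)²) = 4788536 - (-337 + 4*16) = 4788536 - (-337 + 64) = 4788536 - 1*(-273) = 4788536 + 273 = 4788809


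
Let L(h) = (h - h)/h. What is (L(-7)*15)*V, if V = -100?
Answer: 0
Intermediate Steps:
L(h) = 0 (L(h) = 0/h = 0)
(L(-7)*15)*V = (0*15)*(-100) = 0*(-100) = 0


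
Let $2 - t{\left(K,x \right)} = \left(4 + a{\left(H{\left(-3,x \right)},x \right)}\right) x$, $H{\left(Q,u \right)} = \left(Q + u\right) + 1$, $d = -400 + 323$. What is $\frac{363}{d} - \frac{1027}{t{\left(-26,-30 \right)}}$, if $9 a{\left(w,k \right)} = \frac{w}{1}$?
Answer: $- \frac{23085}{322} \approx -71.693$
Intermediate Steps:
$d = -77$
$H{\left(Q,u \right)} = 1 + Q + u$
$a{\left(w,k \right)} = \frac{w}{9}$ ($a{\left(w,k \right)} = \frac{w 1^{-1}}{9} = \frac{w 1}{9} = \frac{w}{9}$)
$t{\left(K,x \right)} = 2 - x \left(\frac{34}{9} + \frac{x}{9}\right)$ ($t{\left(K,x \right)} = 2 - \left(4 + \frac{1 - 3 + x}{9}\right) x = 2 - \left(4 + \frac{-2 + x}{9}\right) x = 2 - \left(4 + \left(- \frac{2}{9} + \frac{x}{9}\right)\right) x = 2 - \left(\frac{34}{9} + \frac{x}{9}\right) x = 2 - x \left(\frac{34}{9} + \frac{x}{9}\right)$)
$\frac{363}{d} - \frac{1027}{t{\left(-26,-30 \right)}} = \frac{363}{-77} - \frac{1027}{2 - - \frac{340}{3} - \frac{\left(-30\right)^{2}}{9}} = 363 \left(- \frac{1}{77}\right) - \frac{1027}{2 + \frac{340}{3} - 100} = - \frac{33}{7} - \frac{1027}{2 + \frac{340}{3} - 100} = - \frac{33}{7} - \frac{1027}{\frac{46}{3}} = - \frac{33}{7} - \frac{3081}{46} = - \frac{23085}{322}$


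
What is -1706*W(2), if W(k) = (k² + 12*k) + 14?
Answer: -71652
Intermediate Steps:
W(k) = 14 + k² + 12*k
-1706*W(2) = -1706*(14 + 2² + 12*2) = -1706*(14 + 4 + 24) = -1706*42 = -71652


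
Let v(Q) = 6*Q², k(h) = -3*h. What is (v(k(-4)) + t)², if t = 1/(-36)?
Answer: 967396609/1296 ≈ 7.4645e+5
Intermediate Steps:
t = -1/36 ≈ -0.027778
(v(k(-4)) + t)² = (6*(-3*(-4))² - 1/36)² = (6*12² - 1/36)² = (6*144 - 1/36)² = (864 - 1/36)² = (31103/36)² = 967396609/1296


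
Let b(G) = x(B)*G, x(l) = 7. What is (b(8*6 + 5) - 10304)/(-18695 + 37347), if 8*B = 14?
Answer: -9933/18652 ≈ -0.53254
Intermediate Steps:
B = 7/4 (B = (1/8)*14 = 7/4 ≈ 1.7500)
b(G) = 7*G
(b(8*6 + 5) - 10304)/(-18695 + 37347) = (7*(8*6 + 5) - 10304)/(-18695 + 37347) = (7*(48 + 5) - 10304)/18652 = (7*53 - 10304)*(1/18652) = (371 - 10304)*(1/18652) = -9933*1/18652 = -9933/18652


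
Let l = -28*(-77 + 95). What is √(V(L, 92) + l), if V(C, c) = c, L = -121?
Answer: 2*I*√103 ≈ 20.298*I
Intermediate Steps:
l = -504 (l = -28*18 = -504)
√(V(L, 92) + l) = √(92 - 504) = √(-412) = 2*I*√103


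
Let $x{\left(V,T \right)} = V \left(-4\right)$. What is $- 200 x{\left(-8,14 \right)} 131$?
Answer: $-838400$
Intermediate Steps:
$x{\left(V,T \right)} = - 4 V$
$- 200 x{\left(-8,14 \right)} 131 = - 200 \left(\left(-4\right) \left(-8\right)\right) 131 = \left(-200\right) 32 \cdot 131 = \left(-6400\right) 131 = -838400$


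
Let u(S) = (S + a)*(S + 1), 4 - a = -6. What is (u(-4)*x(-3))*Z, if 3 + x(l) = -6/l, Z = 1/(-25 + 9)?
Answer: -9/8 ≈ -1.1250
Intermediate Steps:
a = 10 (a = 4 - 1*(-6) = 4 + 6 = 10)
Z = -1/16 (Z = 1/(-16) = -1/16 ≈ -0.062500)
u(S) = (1 + S)*(10 + S) (u(S) = (S + 10)*(S + 1) = (10 + S)*(1 + S) = (1 + S)*(10 + S))
x(l) = -3 - 6/l
(u(-4)*x(-3))*Z = ((10 + (-4)² + 11*(-4))*(-3 - 6/(-3)))*(-1/16) = ((10 + 16 - 44)*(-3 - 6*(-⅓)))*(-1/16) = -18*(-3 + 2)*(-1/16) = -18*(-1)*(-1/16) = 18*(-1/16) = -9/8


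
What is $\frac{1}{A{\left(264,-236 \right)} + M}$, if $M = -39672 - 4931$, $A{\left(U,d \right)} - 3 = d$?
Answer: $- \frac{1}{44836} \approx -2.2304 \cdot 10^{-5}$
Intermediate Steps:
$A{\left(U,d \right)} = 3 + d$
$M = -44603$
$\frac{1}{A{\left(264,-236 \right)} + M} = \frac{1}{\left(3 - 236\right) - 44603} = \frac{1}{-233 - 44603} = \frac{1}{-44836} = - \frac{1}{44836}$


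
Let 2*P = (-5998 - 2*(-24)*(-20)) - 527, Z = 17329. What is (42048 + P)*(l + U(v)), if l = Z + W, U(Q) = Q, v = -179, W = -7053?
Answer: 773541267/2 ≈ 3.8677e+8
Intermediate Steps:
P = -7485/2 (P = ((-5998 - 2*(-24)*(-20)) - 527)/2 = ((-5998 + 48*(-20)) - 527)/2 = ((-5998 - 960) - 527)/2 = (-6958 - 527)/2 = (1/2)*(-7485) = -7485/2 ≈ -3742.5)
l = 10276 (l = 17329 - 7053 = 10276)
(42048 + P)*(l + U(v)) = (42048 - 7485/2)*(10276 - 179) = (76611/2)*10097 = 773541267/2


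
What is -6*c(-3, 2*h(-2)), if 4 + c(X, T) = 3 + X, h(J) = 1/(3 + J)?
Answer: 24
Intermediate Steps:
c(X, T) = -1 + X (c(X, T) = -4 + (3 + X) = -1 + X)
-6*c(-3, 2*h(-2)) = -6*(-1 - 3) = -6*(-4) = 24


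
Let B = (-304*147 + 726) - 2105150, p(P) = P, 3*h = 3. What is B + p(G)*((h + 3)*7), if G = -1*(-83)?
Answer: -2146788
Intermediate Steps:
h = 1 (h = (1/3)*3 = 1)
G = 83
B = -2149112 (B = (-44688 + 726) - 2105150 = -43962 - 2105150 = -2149112)
B + p(G)*((h + 3)*7) = -2149112 + 83*((1 + 3)*7) = -2149112 + 83*(4*7) = -2149112 + 83*28 = -2149112 + 2324 = -2146788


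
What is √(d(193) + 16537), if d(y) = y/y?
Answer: √16538 ≈ 128.60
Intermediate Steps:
d(y) = 1
√(d(193) + 16537) = √(1 + 16537) = √16538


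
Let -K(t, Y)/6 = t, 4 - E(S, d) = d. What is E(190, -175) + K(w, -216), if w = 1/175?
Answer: 31319/175 ≈ 178.97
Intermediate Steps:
E(S, d) = 4 - d
w = 1/175 ≈ 0.0057143
K(t, Y) = -6*t
E(190, -175) + K(w, -216) = (4 - 1*(-175)) - 6*1/175 = (4 + 175) - 6/175 = 179 - 6/175 = 31319/175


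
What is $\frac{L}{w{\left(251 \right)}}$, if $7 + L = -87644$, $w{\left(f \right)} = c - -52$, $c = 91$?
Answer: $- \frac{87651}{143} \approx -612.94$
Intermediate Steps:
$w{\left(f \right)} = 143$ ($w{\left(f \right)} = 91 - -52 = 91 + 52 = 143$)
$L = -87651$ ($L = -7 - 87644 = -87651$)
$\frac{L}{w{\left(251 \right)}} = - \frac{87651}{143}$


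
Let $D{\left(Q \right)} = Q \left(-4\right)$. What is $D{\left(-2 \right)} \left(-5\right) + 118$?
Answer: $78$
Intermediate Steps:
$D{\left(Q \right)} = - 4 Q$
$D{\left(-2 \right)} \left(-5\right) + 118 = \left(-4\right) \left(-2\right) \left(-5\right) + 118 = 8 \left(-5\right) + 118 = -40 + 118 = 78$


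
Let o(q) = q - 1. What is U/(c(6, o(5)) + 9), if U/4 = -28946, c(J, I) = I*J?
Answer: -115784/33 ≈ -3508.6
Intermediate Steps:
o(q) = -1 + q
U = -115784 (U = 4*(-28946) = -115784)
U/(c(6, o(5)) + 9) = -115784/((-1 + 5)*6 + 9) = -115784/(4*6 + 9) = -115784/(24 + 9) = -115784/33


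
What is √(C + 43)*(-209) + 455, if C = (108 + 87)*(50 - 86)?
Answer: 455 - 209*I*√6977 ≈ 455.0 - 17457.0*I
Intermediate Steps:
C = -7020 (C = 195*(-36) = -7020)
√(C + 43)*(-209) + 455 = √(-7020 + 43)*(-209) + 455 = √(-6977)*(-209) + 455 = (I*√6977)*(-209) + 455 = -209*I*√6977 + 455 = 455 - 209*I*√6977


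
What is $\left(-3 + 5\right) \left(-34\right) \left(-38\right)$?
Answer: $2584$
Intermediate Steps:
$\left(-3 + 5\right) \left(-34\right) \left(-38\right) = 2 \left(-34\right) \left(-38\right) = \left(-68\right) \left(-38\right) = 2584$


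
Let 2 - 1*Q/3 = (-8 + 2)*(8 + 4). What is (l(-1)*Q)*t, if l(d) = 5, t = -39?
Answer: -43290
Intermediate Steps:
Q = 222 (Q = 6 - 3*(-8 + 2)*(8 + 4) = 6 - (-18)*12 = 6 - 3*(-72) = 6 + 216 = 222)
(l(-1)*Q)*t = (5*222)*(-39) = 1110*(-39) = -43290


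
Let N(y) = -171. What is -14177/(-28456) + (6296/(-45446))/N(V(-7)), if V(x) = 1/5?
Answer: 55176198529/110569572648 ≈ 0.49902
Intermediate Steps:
V(x) = ⅕
-14177/(-28456) + (6296/(-45446))/N(V(-7)) = -14177/(-28456) + (6296/(-45446))/(-171) = -14177*(-1/28456) + (6296*(-1/45446))*(-1/171) = 14177/28456 - 3148/22723*(-1/171) = 14177/28456 + 3148/3885633 = 55176198529/110569572648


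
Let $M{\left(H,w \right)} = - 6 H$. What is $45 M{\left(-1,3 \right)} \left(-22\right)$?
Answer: $-5940$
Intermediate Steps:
$45 M{\left(-1,3 \right)} \left(-22\right) = 45 \left(\left(-6\right) \left(-1\right)\right) \left(-22\right) = 45 \cdot 6 \left(-22\right) = 270 \left(-22\right) = -5940$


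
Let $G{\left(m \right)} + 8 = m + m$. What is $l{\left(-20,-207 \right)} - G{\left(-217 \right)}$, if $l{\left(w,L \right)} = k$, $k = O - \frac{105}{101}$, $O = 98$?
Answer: $\frac{54435}{101} \approx 538.96$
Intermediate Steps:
$k = \frac{9793}{101}$ ($k = 98 - \frac{105}{101} = \frac{9793}{101} \approx 96.96$)
$l{\left(w,L \right)} = \frac{9793}{101}$
$G{\left(m \right)} = -8 + 2 m$ ($G{\left(m \right)} = -8 + \left(m + m\right) = -8 + 2 m$)
$l{\left(-20,-207 \right)} - G{\left(-217 \right)} = \frac{9793}{101} - \left(-8 + 2 \left(-217\right)\right) = \frac{9793}{101} - \left(-8 - 434\right) = \frac{9793}{101} - -442 = \frac{9793}{101} + 442 = \frac{54435}{101}$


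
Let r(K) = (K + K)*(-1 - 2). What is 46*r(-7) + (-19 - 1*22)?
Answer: 1891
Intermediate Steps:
r(K) = -6*K (r(K) = (2*K)*(-3) = -6*K)
46*r(-7) + (-19 - 1*22) = 46*(-6*(-7)) + (-19 - 1*22) = 46*42 + (-19 - 22) = 1932 - 41 = 1891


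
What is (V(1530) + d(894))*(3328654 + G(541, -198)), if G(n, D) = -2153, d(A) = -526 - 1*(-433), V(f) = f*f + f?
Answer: 7791786372837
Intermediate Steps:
V(f) = f + f² (V(f) = f² + f = f + f²)
d(A) = -93 (d(A) = -526 + 433 = -93)
(V(1530) + d(894))*(3328654 + G(541, -198)) = (1530*(1 + 1530) - 93)*(3328654 - 2153) = (1530*1531 - 93)*3326501 = (2342430 - 93)*3326501 = 2342337*3326501 = 7791786372837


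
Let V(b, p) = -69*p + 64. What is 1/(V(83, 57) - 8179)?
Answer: -1/12048 ≈ -8.3001e-5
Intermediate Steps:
V(b, p) = 64 - 69*p
1/(V(83, 57) - 8179) = 1/((64 - 69*57) - 8179) = 1/((64 - 3933) - 8179) = 1/(-3869 - 8179) = 1/(-12048) = -1/12048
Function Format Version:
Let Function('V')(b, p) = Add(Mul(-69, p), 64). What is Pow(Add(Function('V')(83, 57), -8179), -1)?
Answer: Rational(-1, 12048) ≈ -8.3001e-5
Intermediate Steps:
Function('V')(b, p) = Add(64, Mul(-69, p))
Pow(Add(Function('V')(83, 57), -8179), -1) = Pow(Add(Add(64, Mul(-69, 57)), -8179), -1) = Pow(Add(Add(64, -3933), -8179), -1) = Pow(Add(-3869, -8179), -1) = Pow(-12048, -1) = Rational(-1, 12048)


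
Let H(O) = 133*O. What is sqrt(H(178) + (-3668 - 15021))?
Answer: sqrt(4985) ≈ 70.604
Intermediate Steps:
sqrt(H(178) + (-3668 - 15021)) = sqrt(133*178 + (-3668 - 15021)) = sqrt(23674 - 18689) = sqrt(4985)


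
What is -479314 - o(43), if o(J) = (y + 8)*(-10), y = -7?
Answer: -479304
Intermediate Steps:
o(J) = -10 (o(J) = (-7 + 8)*(-10) = 1*(-10) = -10)
-479314 - o(43) = -479314 - 1*(-10) = -479314 + 10 = -479304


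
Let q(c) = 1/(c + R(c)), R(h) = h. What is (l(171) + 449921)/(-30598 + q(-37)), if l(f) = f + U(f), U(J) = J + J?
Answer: -33332116/2264253 ≈ -14.721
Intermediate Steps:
q(c) = 1/(2*c) (q(c) = 1/(c + c) = 1/(2*c))
U(J) = 2*J
l(f) = 3*f (l(f) = f + 2*f = 3*f)
(l(171) + 449921)/(-30598 + q(-37)) = (3*171 + 449921)/(-30598 + (1/2)/(-37)) = (513 + 449921)/(-30598 + (1/2)*(-1/37)) = 450434/(-30598 - 1/74) = 450434/(-2264253/74) = 450434*(-74/2264253) = -33332116/2264253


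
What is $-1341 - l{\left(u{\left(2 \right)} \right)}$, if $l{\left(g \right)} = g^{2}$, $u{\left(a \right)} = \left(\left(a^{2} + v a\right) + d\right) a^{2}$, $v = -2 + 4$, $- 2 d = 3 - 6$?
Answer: $-2785$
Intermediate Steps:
$d = \frac{3}{2}$ ($d = - \frac{3 - 6}{2} = \left(- \frac{1}{2}\right) \left(-3\right) = \frac{3}{2} \approx 1.5$)
$v = 2$
$u{\left(a \right)} = a^{2} \left(\frac{3}{2} + a^{2} + 2 a\right)$ ($u{\left(a \right)} = \left(\left(a^{2} + 2 a\right) + \frac{3}{2}\right) a^{2} = \left(\frac{3}{2} + a^{2} + 2 a\right) a^{2} = a^{2} \left(\frac{3}{2} + a^{2} + 2 a\right)$)
$-1341 - l{\left(u{\left(2 \right)} \right)} = -1341 - \left(2^{2} \left(\frac{3}{2} + 2^{2} + 2 \cdot 2\right)\right)^{2} = -1341 - \left(4 \left(\frac{3}{2} + 4 + 4\right)\right)^{2} = -1341 - \left(4 \cdot \frac{19}{2}\right)^{2} = -1341 - 38^{2} = -1341 - 1444 = -2785$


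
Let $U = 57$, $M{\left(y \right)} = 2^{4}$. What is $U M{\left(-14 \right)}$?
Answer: $912$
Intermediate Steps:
$M{\left(y \right)} = 16$
$U M{\left(-14 \right)} = 57 \cdot 16 = 912$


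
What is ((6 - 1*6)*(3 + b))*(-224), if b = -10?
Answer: 0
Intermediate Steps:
((6 - 1*6)*(3 + b))*(-224) = ((6 - 1*6)*(3 - 10))*(-224) = ((6 - 6)*(-7))*(-224) = (0*(-7))*(-224) = 0*(-224) = 0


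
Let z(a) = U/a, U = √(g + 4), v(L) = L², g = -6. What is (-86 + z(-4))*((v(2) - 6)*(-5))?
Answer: -860 - 5*I*√2/2 ≈ -860.0 - 3.5355*I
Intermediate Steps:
U = I*√2 (U = √(-6 + 4) = √(-2) = I*√2 ≈ 1.4142*I)
z(a) = I*√2/a (z(a) = (I*√2)/a = I*√2/a)
(-86 + z(-4))*((v(2) - 6)*(-5)) = (-86 + I*√2/(-4))*((2² - 6)*(-5)) = (-86 + I*√2*(-¼))*((4 - 6)*(-5)) = (-86 - I*√2/4)*(-2*(-5)) = (-86 - I*√2/4)*10 = -860 - 5*I*√2/2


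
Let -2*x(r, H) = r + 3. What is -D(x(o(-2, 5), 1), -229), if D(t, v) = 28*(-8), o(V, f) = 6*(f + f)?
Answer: 224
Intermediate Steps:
o(V, f) = 12*f (o(V, f) = 6*(2*f) = 12*f)
x(r, H) = -3/2 - r/2 (x(r, H) = -(r + 3)/2 = -(3 + r)/2 = -3/2 - r/2)
D(t, v) = -224
-D(x(o(-2, 5), 1), -229) = -1*(-224) = 224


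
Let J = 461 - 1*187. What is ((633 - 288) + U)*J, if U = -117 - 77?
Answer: 41374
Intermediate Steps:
J = 274 (J = 461 - 187 = 274)
U = -194
((633 - 288) + U)*J = ((633 - 288) - 194)*274 = (345 - 194)*274 = 151*274 = 41374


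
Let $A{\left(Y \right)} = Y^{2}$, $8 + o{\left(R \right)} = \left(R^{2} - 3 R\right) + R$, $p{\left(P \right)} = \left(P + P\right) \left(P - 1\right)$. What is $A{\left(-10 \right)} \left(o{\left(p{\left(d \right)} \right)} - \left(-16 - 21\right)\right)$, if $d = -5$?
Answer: $350900$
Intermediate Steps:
$p{\left(P \right)} = 2 P \left(-1 + P\right)$
$o{\left(R \right)} = -8 + R^{2} - 2 R$ ($o{\left(R \right)} = -8 + \left(\left(R^{2} - 3 R\right) + R\right) = -8 + \left(R^{2} - 2 R\right) = -8 + R^{2} - 2 R$)
$A{\left(-10 \right)} \left(o{\left(p{\left(d \right)} \right)} - \left(-16 - 21\right)\right) = \left(-10\right)^{2} \left(\left(-8 + \left(2 \left(-5\right) \left(-1 - 5\right)\right)^{2} - 2 \cdot 2 \left(-5\right) \left(-1 - 5\right)\right) - \left(-16 - 21\right)\right) = 100 \left(\left(-8 + \left(2 \left(-5\right) \left(-6\right)\right)^{2} - 2 \cdot 2 \left(-5\right) \left(-6\right)\right) - -37\right) = 100 \left(\left(-8 + 60^{2} - 120\right) + 37\right) = 100 \left(\left(-8 + 3600 - 120\right) + 37\right) = 100 \left(3472 + 37\right) = 100 \cdot 3509 = 350900$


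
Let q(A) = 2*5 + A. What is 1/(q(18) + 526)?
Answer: 1/554 ≈ 0.0018051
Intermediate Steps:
q(A) = 10 + A
1/(q(18) + 526) = 1/((10 + 18) + 526) = 1/(28 + 526) = 1/554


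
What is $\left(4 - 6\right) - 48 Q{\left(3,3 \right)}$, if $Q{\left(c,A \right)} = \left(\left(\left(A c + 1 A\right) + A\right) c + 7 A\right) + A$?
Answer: $-3314$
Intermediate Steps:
$Q{\left(c,A \right)} = 8 A + c \left(2 A + A c\right)$ ($Q{\left(c,A \right)} = \left(\left(\left(A c + A\right) + A\right) c + 7 A\right) + A = \left(\left(\left(A + A c\right) + A\right) c + 7 A\right) + A = \left(\left(2 A + A c\right) c + 7 A\right) + A = \left(c \left(2 A + A c\right) + 7 A\right) + A = \left(7 A + c \left(2 A + A c\right)\right) + A = 8 A + c \left(2 A + A c\right)$)
$\left(4 - 6\right) - 48 Q{\left(3,3 \right)} = \left(4 - 6\right) - 48 \cdot 3 \left(8 + 3^{2} + 2 \cdot 3\right) = -2 - 48 \cdot 3 \left(8 + 9 + 6\right) = -2 - 48 \cdot 3 \cdot 23 = -2 - 3312 = -3314$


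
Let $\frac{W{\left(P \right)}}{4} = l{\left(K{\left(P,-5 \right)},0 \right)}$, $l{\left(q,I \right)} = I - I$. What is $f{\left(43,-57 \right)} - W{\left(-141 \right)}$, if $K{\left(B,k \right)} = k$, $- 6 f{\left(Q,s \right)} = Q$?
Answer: $- \frac{43}{6} \approx -7.1667$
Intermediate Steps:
$f{\left(Q,s \right)} = - \frac{Q}{6}$
$l{\left(q,I \right)} = 0$
$W{\left(P \right)} = 0$ ($W{\left(P \right)} = 4 \cdot 0 = 0$)
$f{\left(43,-57 \right)} - W{\left(-141 \right)} = \left(- \frac{1}{6}\right) 43 - 0 = - \frac{43}{6} + 0 = - \frac{43}{6}$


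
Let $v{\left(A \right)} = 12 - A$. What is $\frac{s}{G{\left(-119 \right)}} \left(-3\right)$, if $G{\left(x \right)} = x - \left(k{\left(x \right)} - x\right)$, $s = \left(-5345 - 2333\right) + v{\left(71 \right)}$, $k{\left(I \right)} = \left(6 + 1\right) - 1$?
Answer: $- \frac{23211}{244} \approx -95.127$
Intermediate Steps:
$k{\left(I \right)} = 6$ ($k{\left(I \right)} = 7 - 1 = 6$)
$s = -7737$ ($s = \left(-5345 - 2333\right) + \left(12 - 71\right) = -7678 + \left(12 - 71\right) = -7678 - 59 = -7737$)
$G{\left(x \right)} = -6 + 2 x$ ($G{\left(x \right)} = x - \left(6 - x\right) = x + \left(-6 + x\right) = -6 + 2 x$)
$\frac{s}{G{\left(-119 \right)}} \left(-3\right) = - \frac{7737}{-6 + 2 \left(-119\right)} \left(-3\right) = - \frac{7737}{-6 - 238} \left(-3\right) = - \frac{7737}{-244} \left(-3\right) = \left(-7737\right) \left(- \frac{1}{244}\right) \left(-3\right) = \frac{7737}{244} \left(-3\right) = - \frac{23211}{244}$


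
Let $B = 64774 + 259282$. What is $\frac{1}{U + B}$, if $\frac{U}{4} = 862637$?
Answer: $\frac{1}{3774604} \approx 2.6493 \cdot 10^{-7}$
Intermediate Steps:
$B = 324056$
$U = 3450548$ ($U = 4 \cdot 862637 = 3450548$)
$\frac{1}{U + B} = \frac{1}{3450548 + 324056} = \frac{1}{3774604}$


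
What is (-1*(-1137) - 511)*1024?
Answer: 641024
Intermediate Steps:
(-1*(-1137) - 511)*1024 = (1137 - 511)*1024 = 626*1024 = 641024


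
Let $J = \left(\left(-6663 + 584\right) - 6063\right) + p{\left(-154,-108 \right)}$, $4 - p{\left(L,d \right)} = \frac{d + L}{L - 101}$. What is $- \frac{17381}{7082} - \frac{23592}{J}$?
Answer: $- \frac{2799255623}{5480497766} \approx -0.51077$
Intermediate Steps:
$p{\left(L,d \right)} = 4 - \frac{L + d}{-101 + L}$ ($p{\left(L,d \right)} = 4 - \frac{d + L}{L - 101} = 4 - \frac{L + d}{-101 + L}$)
$J = - \frac{3095452}{255}$ ($J = \left(\left(-6663 + 584\right) - 6063\right) + \frac{-404 - -108 + 3 \left(-154\right)}{-101 - 154} = \left(-6079 - 6063\right) + \frac{-404 + 108 - 462}{-255} = -12142 - - \frac{758}{255} = -12142 + \frac{758}{255} = - \frac{3095452}{255} \approx -12139.0$)
$- \frac{17381}{7082} - \frac{23592}{J} = - \frac{17381}{7082} - \frac{23592}{- \frac{3095452}{255}} = \left(-17381\right) \frac{1}{7082} - - \frac{1503990}{773863} = - \frac{17381}{7082} + \frac{1503990}{773863} = - \frac{2799255623}{5480497766}$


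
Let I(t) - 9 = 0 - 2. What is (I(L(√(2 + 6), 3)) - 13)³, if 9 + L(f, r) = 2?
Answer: -216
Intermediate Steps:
L(f, r) = -7 (L(f, r) = -9 + 2 = -7)
I(t) = 7 (I(t) = 9 + (0 - 2) = 9 - 2 = 7)
(I(L(√(2 + 6), 3)) - 13)³ = (7 - 13)³ = (-6)³ = -216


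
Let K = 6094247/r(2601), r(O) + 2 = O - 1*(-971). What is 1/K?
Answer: 3570/6094247 ≈ 0.00058580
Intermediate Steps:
r(O) = 969 + O (r(O) = -2 + (O - 1*(-971)) = -2 + (O + 971) = -2 + (971 + O) = 969 + O)
K = 6094247/3570 (K = 6094247/(969 + 2601) = 6094247/3570 ≈ 1707.1)
1/K = 1/(6094247/3570) = 3570/6094247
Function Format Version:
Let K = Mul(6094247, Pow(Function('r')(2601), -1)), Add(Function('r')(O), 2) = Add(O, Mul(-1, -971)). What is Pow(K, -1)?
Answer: Rational(3570, 6094247) ≈ 0.00058580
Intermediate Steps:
Function('r')(O) = Add(969, O) (Function('r')(O) = Add(-2, Add(O, Mul(-1, -971))) = Add(-2, Add(O, 971)) = Add(-2, Add(971, O)) = Add(969, O))
K = Rational(6094247, 3570) (K = Mul(6094247, Pow(Add(969, 2601), -1)) = Mul(6094247, Pow(3570, -1)) = Mul(6094247, Rational(1, 3570)) = Rational(6094247, 3570) ≈ 1707.1)
Pow(K, -1) = Pow(Rational(6094247, 3570), -1) = Rational(3570, 6094247)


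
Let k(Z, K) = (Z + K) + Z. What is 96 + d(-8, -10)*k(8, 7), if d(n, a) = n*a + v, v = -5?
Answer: 1821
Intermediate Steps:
d(n, a) = -5 + a*n (d(n, a) = n*a - 5 = a*n - 5 = -5 + a*n)
k(Z, K) = K + 2*Z (k(Z, K) = (K + Z) + Z = K + 2*Z)
96 + d(-8, -10)*k(8, 7) = 96 + (-5 - 10*(-8))*(7 + 2*8) = 96 + (-5 + 80)*(7 + 16) = 96 + 75*23 = 96 + 1725 = 1821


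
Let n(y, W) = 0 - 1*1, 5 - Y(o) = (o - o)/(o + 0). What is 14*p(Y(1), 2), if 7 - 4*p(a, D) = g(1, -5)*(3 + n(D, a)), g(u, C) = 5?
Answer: -21/2 ≈ -10.500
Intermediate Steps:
Y(o) = 5 (Y(o) = 5 - (o - o)/(o + 0) = 5 - 0/o = 5 - 1*0 = 5 + 0 = 5)
n(y, W) = -1 (n(y, W) = 0 - 1 = -1)
p(a, D) = -¾ (p(a, D) = 7/4 - 5*(3 - 1)/4 = 7/4 - 5*2/4 = 7/4 - ¼*10 = 7/4 - 5/2 = -¾)
14*p(Y(1), 2) = 14*(-¾) = -21/2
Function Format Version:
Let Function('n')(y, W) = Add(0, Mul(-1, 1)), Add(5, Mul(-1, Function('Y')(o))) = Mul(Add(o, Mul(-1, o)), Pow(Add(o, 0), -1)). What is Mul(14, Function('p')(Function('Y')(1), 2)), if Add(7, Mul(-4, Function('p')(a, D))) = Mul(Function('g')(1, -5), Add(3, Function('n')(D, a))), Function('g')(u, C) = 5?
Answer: Rational(-21, 2) ≈ -10.500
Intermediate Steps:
Function('Y')(o) = 5 (Function('Y')(o) = Add(5, Mul(-1, Mul(Add(o, Mul(-1, o)), Pow(Add(o, 0), -1)))) = Add(5, Mul(-1, Mul(0, Pow(o, -1)))) = Add(5, Mul(-1, 0)) = Add(5, 0) = 5)
Function('n')(y, W) = -1 (Function('n')(y, W) = Add(0, -1) = -1)
Function('p')(a, D) = Rational(-3, 4) (Function('p')(a, D) = Add(Rational(7, 4), Mul(Rational(-1, 4), Mul(5, Add(3, -1)))) = Add(Rational(7, 4), Mul(Rational(-1, 4), Mul(5, 2))) = Add(Rational(7, 4), Mul(Rational(-1, 4), 10)) = Add(Rational(7, 4), Rational(-5, 2)) = Rational(-3, 4))
Mul(14, Function('p')(Function('Y')(1), 2)) = Mul(14, Rational(-3, 4)) = Rational(-21, 2)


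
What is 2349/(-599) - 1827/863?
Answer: -3121560/516937 ≈ -6.0386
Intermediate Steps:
2349/(-599) - 1827/863 = 2349*(-1/599) - 1827*1/863 = -2349/599 - 1827/863 = -3121560/516937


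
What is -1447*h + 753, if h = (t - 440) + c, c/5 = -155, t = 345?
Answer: 1259643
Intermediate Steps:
c = -775 (c = 5*(-155) = -775)
h = -870 (h = (345 - 440) - 775 = -95 - 775 = -870)
-1447*h + 753 = -1447*(-870) + 753 = 1258890 + 753 = 1259643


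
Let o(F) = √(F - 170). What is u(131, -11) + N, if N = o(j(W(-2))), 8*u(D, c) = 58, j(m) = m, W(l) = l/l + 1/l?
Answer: 29/4 + I*√678/2 ≈ 7.25 + 13.019*I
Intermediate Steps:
W(l) = 1 + 1/l
u(D, c) = 29/4 (u(D, c) = (⅛)*58 = 29/4)
o(F) = √(-170 + F)
N = I*√678/2 (N = √(-170 + (1 - 2)/(-2)) = √(-170 - ½*(-1)) = √(-170 + ½) = √(-339/2) = I*√678/2 ≈ 13.019*I)
u(131, -11) + N = 29/4 + I*√678/2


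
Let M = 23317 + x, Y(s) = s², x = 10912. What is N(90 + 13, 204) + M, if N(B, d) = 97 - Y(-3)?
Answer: 34317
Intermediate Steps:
N(B, d) = 88 (N(B, d) = 97 - 1*(-3)² = 97 - 1*9 = 97 - 9 = 88)
M = 34229 (M = 23317 + 10912 = 34229)
N(90 + 13, 204) + M = 88 + 34229 = 34317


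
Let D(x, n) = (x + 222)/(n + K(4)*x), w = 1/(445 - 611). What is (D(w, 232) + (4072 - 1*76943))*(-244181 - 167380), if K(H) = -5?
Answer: 385047617002272/12839 ≈ 2.9990e+10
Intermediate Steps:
w = -1/166 (w = 1/(-166) = -1/166 ≈ -0.0060241)
D(x, n) = (222 + x)/(n - 5*x) (D(x, n) = (x + 222)/(n - 5*x) = (222 + x)/(n - 5*x))
(D(w, 232) + (4072 - 1*76943))*(-244181 - 167380) = ((222 - 1/166)/(232 - 5*(-1/166)) + (4072 - 1*76943))*(-244181 - 167380) = ((36851/166)/(232 + 5/166) + (4072 - 76943))*(-411561) = ((36851/166)/(38517/166) - 72871)*(-411561) = ((166/38517)*(36851/166) - 72871)*(-411561) = (36851/38517 - 72871)*(-411561) = -2806735456/38517*(-411561) = 385047617002272/12839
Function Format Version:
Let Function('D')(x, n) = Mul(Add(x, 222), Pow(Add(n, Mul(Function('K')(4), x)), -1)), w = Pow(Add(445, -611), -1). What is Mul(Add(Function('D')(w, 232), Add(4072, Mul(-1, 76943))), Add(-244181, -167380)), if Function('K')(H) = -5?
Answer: Rational(385047617002272, 12839) ≈ 2.9990e+10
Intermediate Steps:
w = Rational(-1, 166) (w = Pow(-166, -1) = Rational(-1, 166) ≈ -0.0060241)
Function('D')(x, n) = Mul(Pow(Add(n, Mul(-5, x)), -1), Add(222, x)) (Function('D')(x, n) = Mul(Add(x, 222), Pow(Add(n, Mul(-5, x)), -1)) = Mul(Add(222, x), Pow(Add(n, Mul(-5, x)), -1)) = Mul(Pow(Add(n, Mul(-5, x)), -1), Add(222, x)))
Mul(Add(Function('D')(w, 232), Add(4072, Mul(-1, 76943))), Add(-244181, -167380)) = Mul(Add(Mul(Pow(Add(232, Mul(-5, Rational(-1, 166))), -1), Add(222, Rational(-1, 166))), Add(4072, Mul(-1, 76943))), Add(-244181, -167380)) = Mul(Add(Mul(Pow(Add(232, Rational(5, 166)), -1), Rational(36851, 166)), Add(4072, -76943)), -411561) = Mul(Add(Mul(Pow(Rational(38517, 166), -1), Rational(36851, 166)), -72871), -411561) = Mul(Add(Mul(Rational(166, 38517), Rational(36851, 166)), -72871), -411561) = Mul(Add(Rational(36851, 38517), -72871), -411561) = Mul(Rational(-2806735456, 38517), -411561) = Rational(385047617002272, 12839)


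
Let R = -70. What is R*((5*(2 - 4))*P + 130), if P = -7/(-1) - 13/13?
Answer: -4900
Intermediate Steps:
P = 6 (P = -7*(-1) - 13*1/13 = 7 - 1 = 6)
R*((5*(2 - 4))*P + 130) = -70*((5*(2 - 4))*6 + 130) = -70*((5*(-2))*6 + 130) = -70*(-10*6 + 130) = -70*(-60 + 130) = -70*70 = -4900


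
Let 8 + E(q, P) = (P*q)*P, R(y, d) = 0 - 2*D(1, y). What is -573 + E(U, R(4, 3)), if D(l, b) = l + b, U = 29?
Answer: 2319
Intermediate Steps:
D(l, b) = b + l
R(y, d) = -2 - 2*y (R(y, d) = 0 - 2*(y + 1) = 0 - 2*(1 + y) = 0 + (-2 - 2*y) = -2 - 2*y)
E(q, P) = -8 + q*P² (E(q, P) = -8 + (P*q)*P = -8 + q*P²)
-573 + E(U, R(4, 3)) = -573 + (-8 + 29*(-2 - 2*4)²) = -573 + (-8 + 29*(-2 - 8)²) = -573 + (-8 + 29*(-10)²) = -573 + (-8 + 29*100) = -573 + (-8 + 2900) = -573 + 2892 = 2319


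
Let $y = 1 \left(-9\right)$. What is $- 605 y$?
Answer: $5445$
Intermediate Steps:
$y = -9$
$- 605 y = \left(-605\right) \left(-9\right) = 5445$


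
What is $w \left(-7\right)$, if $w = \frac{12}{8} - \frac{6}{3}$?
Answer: $\frac{7}{2} \approx 3.5$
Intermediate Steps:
$w = - \frac{1}{2}$ ($w = 12 \cdot \frac{1}{8} - 2 = \frac{3}{2} - 2 = - \frac{1}{2} \approx -0.5$)
$w \left(-7\right) = \left(- \frac{1}{2}\right) \left(-7\right) = \frac{7}{2}$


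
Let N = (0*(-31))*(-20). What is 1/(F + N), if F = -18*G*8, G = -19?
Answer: 1/2736 ≈ 0.00036550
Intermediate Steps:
N = 0 (N = 0*(-20) = 0)
F = 2736 (F = -18*(-19)*8 = 342*8 = 2736)
1/(F + N) = 1/(2736 + 0) = 1/2736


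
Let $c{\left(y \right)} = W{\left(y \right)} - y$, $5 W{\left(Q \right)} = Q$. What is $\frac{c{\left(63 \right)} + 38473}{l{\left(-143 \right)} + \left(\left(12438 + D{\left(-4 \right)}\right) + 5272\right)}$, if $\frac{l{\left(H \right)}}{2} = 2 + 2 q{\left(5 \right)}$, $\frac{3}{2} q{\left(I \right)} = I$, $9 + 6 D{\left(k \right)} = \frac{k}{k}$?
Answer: $\frac{192113}{88630} \approx 2.1676$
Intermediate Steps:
$D{\left(k \right)} = - \frac{4}{3}$ ($D{\left(k \right)} = - \frac{3}{2} + \frac{k \frac{1}{k}}{6} = - \frac{3}{2} + \frac{1}{6} \cdot 1 = - \frac{3}{2} + \frac{1}{6} = - \frac{4}{3}$)
$W{\left(Q \right)} = \frac{Q}{5}$
$q{\left(I \right)} = \frac{2 I}{3}$
$c{\left(y \right)} = - \frac{4 y}{5}$ ($c{\left(y \right)} = \frac{y}{5} - y = - \frac{4 y}{5}$)
$l{\left(H \right)} = \frac{52}{3}$ ($l{\left(H \right)} = 2 \left(2 + 2 \cdot \frac{2}{3} \cdot 5\right) = 2 \left(2 + 2 \cdot \frac{10}{3}\right) = 2 \left(2 + \frac{20}{3}\right) = 2 \cdot \frac{26}{3} = \frac{52}{3}$)
$\frac{c{\left(63 \right)} + 38473}{l{\left(-143 \right)} + \left(\left(12438 + D{\left(-4 \right)}\right) + 5272\right)} = \frac{\left(- \frac{4}{5}\right) 63 + 38473}{\frac{52}{3} + \left(\left(12438 - \frac{4}{3}\right) + 5272\right)} = \frac{- \frac{252}{5} + 38473}{\frac{52}{3} + \left(\frac{37310}{3} + 5272\right)} = \frac{192113}{5 \left(\frac{52}{3} + \frac{53126}{3}\right)} = \frac{192113}{5 \cdot 17726} = \frac{192113}{5} \cdot \frac{1}{17726} = \frac{192113}{88630}$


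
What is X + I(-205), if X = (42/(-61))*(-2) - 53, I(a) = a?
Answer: -15654/61 ≈ -256.62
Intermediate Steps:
X = -3149/61 (X = (42*(-1/61))*(-2) - 53 = -42/61*(-2) - 53 = 84/61 - 53 = -3149/61 ≈ -51.623)
X + I(-205) = -3149/61 - 205 = -15654/61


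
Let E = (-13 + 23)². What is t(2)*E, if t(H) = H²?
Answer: 400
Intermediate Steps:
E = 100 (E = 10² = 100)
t(2)*E = 2²*100 = 4*100 = 400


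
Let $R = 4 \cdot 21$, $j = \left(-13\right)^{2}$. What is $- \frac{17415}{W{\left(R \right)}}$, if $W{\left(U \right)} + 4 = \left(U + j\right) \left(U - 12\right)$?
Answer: $- \frac{17415}{18212} \approx -0.95624$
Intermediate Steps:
$j = 169$
$R = 84$
$W{\left(U \right)} = -4 + \left(-12 + U\right) \left(169 + U\right)$ ($W{\left(U \right)} = -4 + \left(U + 169\right) \left(U - 12\right) = -4 + \left(169 + U\right) \left(-12 + U\right) = -4 + \left(-12 + U\right) \left(169 + U\right)$)
$- \frac{17415}{W{\left(R \right)}} = - \frac{17415}{-2032 + 84^{2} + 157 \cdot 84} = - \frac{17415}{-2032 + 7056 + 13188} = - \frac{17415}{18212}$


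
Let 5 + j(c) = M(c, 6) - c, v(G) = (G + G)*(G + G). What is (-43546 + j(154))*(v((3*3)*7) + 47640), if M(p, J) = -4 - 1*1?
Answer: -2776284360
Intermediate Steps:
M(p, J) = -5 (M(p, J) = -4 - 1 = -5)
v(G) = 4*G**2 (v(G) = (2*G)*(2*G) = 4*G**2)
j(c) = -10 - c (j(c) = -5 + (-5 - c) = -10 - c)
(-43546 + j(154))*(v((3*3)*7) + 47640) = (-43546 + (-10 - 1*154))*(4*((3*3)*7)**2 + 47640) = (-43546 + (-10 - 154))*(4*(9*7)**2 + 47640) = (-43546 - 164)*(4*63**2 + 47640) = -43710*(4*3969 + 47640) = -43710*(15876 + 47640) = -43710*63516 = -2776284360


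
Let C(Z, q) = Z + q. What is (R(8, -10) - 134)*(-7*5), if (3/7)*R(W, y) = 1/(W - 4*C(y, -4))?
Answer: 900235/192 ≈ 4688.7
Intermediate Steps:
R(W, y) = 7/(3*(16 + W - 4*y)) (R(W, y) = 7/(3*(W - 4*(y - 4))) = 7/(3*(W - 4*(-4 + y))) = 7/(3*(W + (16 - 4*y))) = 7/(3*(16 + W - 4*y)))
(R(8, -10) - 134)*(-7*5) = (7/(3*(16 + 8 - 4*(-10))) - 134)*(-7*5) = (7/(3*(16 + 8 + 40)) - 134)*(-35) = ((7/3)/64 - 134)*(-35) = ((7/3)*(1/64) - 134)*(-35) = (7/192 - 134)*(-35) = -25721/192*(-35) = 900235/192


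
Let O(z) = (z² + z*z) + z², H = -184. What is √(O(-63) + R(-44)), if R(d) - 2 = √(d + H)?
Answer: √(11909 + 2*I*√57) ≈ 109.13 + 0.0692*I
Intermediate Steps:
O(z) = 3*z² (O(z) = (z² + z²) + z² = 2*z² + z² = 3*z²)
R(d) = 2 + √(-184 + d) (R(d) = 2 + √(d - 184) = 2 + √(-184 + d))
√(O(-63) + R(-44)) = √(3*(-63)² + (2 + √(-184 - 44))) = √(3*3969 + (2 + √(-228))) = √(11907 + (2 + 2*I*√57)) = √(11909 + 2*I*√57)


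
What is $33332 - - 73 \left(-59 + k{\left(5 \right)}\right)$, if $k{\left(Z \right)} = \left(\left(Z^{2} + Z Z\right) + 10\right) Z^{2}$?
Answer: $138525$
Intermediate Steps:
$k{\left(Z \right)} = Z^{2} \left(10 + 2 Z^{2}\right)$ ($k{\left(Z \right)} = \left(\left(Z^{2} + Z^{2}\right) + 10\right) Z^{2} = \left(2 Z^{2} + 10\right) Z^{2} = \left(10 + 2 Z^{2}\right) Z^{2} = Z^{2} \left(10 + 2 Z^{2}\right)$)
$33332 - - 73 \left(-59 + k{\left(5 \right)}\right) = 33332 - - 73 \left(-59 + 2 \cdot 5^{2} \left(5 + 5^{2}\right)\right) = 33332 - - 73 \left(-59 + 2 \cdot 25 \left(5 + 25\right)\right) = 33332 - - 73 \left(-59 + 2 \cdot 25 \cdot 30\right) = 33332 - - 73 \left(-59 + 1500\right) = 33332 - \left(-73\right) 1441 = 33332 - -105193 = 33332 + 105193 = 138525$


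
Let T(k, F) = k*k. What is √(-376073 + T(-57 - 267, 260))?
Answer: I*√271097 ≈ 520.67*I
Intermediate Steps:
T(k, F) = k²
√(-376073 + T(-57 - 267, 260)) = √(-376073 + (-57 - 267)²) = √(-376073 + (-324)²) = √(-376073 + 104976) = √(-271097) = I*√271097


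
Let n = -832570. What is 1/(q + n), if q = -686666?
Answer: -1/1519236 ≈ -6.5823e-7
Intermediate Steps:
1/(q + n) = 1/(-686666 - 832570) = 1/(-1519236) = -1/1519236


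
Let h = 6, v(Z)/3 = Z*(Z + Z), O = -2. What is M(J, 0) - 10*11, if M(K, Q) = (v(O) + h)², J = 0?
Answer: 790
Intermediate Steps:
v(Z) = 6*Z² (v(Z) = 3*(Z*(Z + Z)) = 3*(Z*(2*Z)) = 3*(2*Z²) = 6*Z²)
M(K, Q) = 900 (M(K, Q) = (6*(-2)² + 6)² = (6*4 + 6)² = (24 + 6)² = 30² = 900)
M(J, 0) - 10*11 = 900 - 10*11 = 900 - 110 = 790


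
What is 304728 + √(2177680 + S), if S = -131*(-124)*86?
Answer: 304728 + 2*√893666 ≈ 3.0662e+5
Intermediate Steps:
S = 1396984 (S = 16244*86 = 1396984)
304728 + √(2177680 + S) = 304728 + √(2177680 + 1396984) = 304728 + √3574664 = 304728 + 2*√893666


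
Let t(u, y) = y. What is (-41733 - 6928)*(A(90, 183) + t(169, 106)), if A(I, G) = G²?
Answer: -1634766295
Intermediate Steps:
(-41733 - 6928)*(A(90, 183) + t(169, 106)) = (-41733 - 6928)*(183² + 106) = -48661*(33489 + 106) = -48661*33595 = -1634766295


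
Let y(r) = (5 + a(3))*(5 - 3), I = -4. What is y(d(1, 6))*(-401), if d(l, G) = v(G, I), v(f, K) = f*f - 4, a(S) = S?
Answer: -6416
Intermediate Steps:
v(f, K) = -4 + f² (v(f, K) = f² - 4 = -4 + f²)
d(l, G) = -4 + G²
y(r) = 16 (y(r) = (5 + 3)*(5 - 3) = 8*2 = 16)
y(d(1, 6))*(-401) = 16*(-401) = -6416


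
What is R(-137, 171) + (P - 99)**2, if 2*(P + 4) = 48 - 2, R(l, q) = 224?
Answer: 6624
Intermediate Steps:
P = 19 (P = -4 + (48 - 2)/2 = -4 + (1/2)*46 = -4 + 23 = 19)
R(-137, 171) + (P - 99)**2 = 224 + (19 - 99)**2 = 224 + (-80)**2 = 224 + 6400 = 6624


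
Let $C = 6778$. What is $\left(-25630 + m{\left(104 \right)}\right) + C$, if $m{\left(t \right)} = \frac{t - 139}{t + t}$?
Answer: $- \frac{3921251}{208} \approx -18852.0$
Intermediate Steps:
$m{\left(t \right)} = \frac{-139 + t}{2 t}$
$\left(-25630 + m{\left(104 \right)}\right) + C = \left(-25630 + \frac{-139 + 104}{2 \cdot 104}\right) + 6778 = \left(-25630 + \frac{1}{2} \cdot \frac{1}{104} \left(-35\right)\right) + 6778 = \left(-25630 - \frac{35}{208}\right) + 6778 = - \frac{5331075}{208} + 6778 = - \frac{3921251}{208}$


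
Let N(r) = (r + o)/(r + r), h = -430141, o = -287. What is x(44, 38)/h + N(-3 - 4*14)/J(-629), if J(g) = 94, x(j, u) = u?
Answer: 3905455/125555894 ≈ 0.031105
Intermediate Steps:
N(r) = (-287 + r)/(2*r) (N(r) = (r - 287)/(r + r) = (-287 + r)/((2*r)) = (-287 + r)*(1/(2*r)) = (-287 + r)/(2*r))
x(44, 38)/h + N(-3 - 4*14)/J(-629) = 38/(-430141) + ((-287 + (-3 - 4*14))/(2*(-3 - 4*14)))/94 = 38*(-1/430141) + ((-287 + (-3 - 56))/(2*(-3 - 56)))*(1/94) = -2/22639 + ((1/2)*(-287 - 59)/(-59))*(1/94) = -2/22639 + ((1/2)*(-1/59)*(-346))*(1/94) = -2/22639 + (173/59)*(1/94) = -2/22639 + 173/5546 = 3905455/125555894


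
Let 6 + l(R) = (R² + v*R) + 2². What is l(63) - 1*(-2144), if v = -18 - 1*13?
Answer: 4158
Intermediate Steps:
v = -31 (v = -18 - 13 = -31)
l(R) = -2 + R² - 31*R (l(R) = -6 + ((R² - 31*R) + 2²) = -6 + ((R² - 31*R) + 4) = -6 + (4 + R² - 31*R) = -2 + R² - 31*R)
l(63) - 1*(-2144) = (-2 + 63² - 31*63) - 1*(-2144) = (-2 + 3969 - 1953) + 2144 = 2014 + 2144 = 4158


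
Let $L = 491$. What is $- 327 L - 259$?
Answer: $-160816$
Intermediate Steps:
$- 327 L - 259 = \left(-327\right) 491 - 259 = -160557 - 259 = -160816$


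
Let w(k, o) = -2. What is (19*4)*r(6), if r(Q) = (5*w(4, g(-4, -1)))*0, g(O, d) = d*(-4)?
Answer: 0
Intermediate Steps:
g(O, d) = -4*d
r(Q) = 0 (r(Q) = (5*(-2))*0 = -10*0 = 0)
(19*4)*r(6) = (19*4)*0 = 76*0 = 0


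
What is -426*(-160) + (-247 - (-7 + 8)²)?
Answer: 67912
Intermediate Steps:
-426*(-160) + (-247 - (-7 + 8)²) = 68160 + (-247 - 1*1²) = 68160 + (-247 - 1*1) = 68160 + (-247 - 1) = 68160 - 248 = 67912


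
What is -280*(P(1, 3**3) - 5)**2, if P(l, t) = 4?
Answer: -280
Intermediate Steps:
-280*(P(1, 3**3) - 5)**2 = -280*(4 - 5)**2 = -280*(-1)**2 = -280*1 = -280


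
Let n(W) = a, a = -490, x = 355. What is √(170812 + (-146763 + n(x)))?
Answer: √23559 ≈ 153.49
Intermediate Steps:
n(W) = -490
√(170812 + (-146763 + n(x))) = √(170812 + (-146763 - 490)) = √(170812 - 147253) = √23559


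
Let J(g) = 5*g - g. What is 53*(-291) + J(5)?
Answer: -15403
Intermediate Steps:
J(g) = 4*g
53*(-291) + J(5) = 53*(-291) + 4*5 = -15423 + 20 = -15403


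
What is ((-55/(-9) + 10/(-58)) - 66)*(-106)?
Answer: 1661656/261 ≈ 6366.5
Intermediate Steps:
((-55/(-9) + 10/(-58)) - 66)*(-106) = ((-55*(-1/9) + 10*(-1/58)) - 66)*(-106) = ((55/9 - 5/29) - 66)*(-106) = (1550/261 - 66)*(-106) = -15676/261*(-106) = 1661656/261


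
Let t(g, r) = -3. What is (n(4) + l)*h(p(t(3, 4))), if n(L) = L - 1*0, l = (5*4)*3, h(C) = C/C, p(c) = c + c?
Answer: 64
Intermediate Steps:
p(c) = 2*c
h(C) = 1
l = 60 (l = 20*3 = 60)
n(L) = L (n(L) = L + 0 = L)
(n(4) + l)*h(p(t(3, 4))) = (4 + 60)*1 = 64*1 = 64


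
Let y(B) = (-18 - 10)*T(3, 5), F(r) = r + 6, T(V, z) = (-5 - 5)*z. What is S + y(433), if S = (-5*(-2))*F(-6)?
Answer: 1400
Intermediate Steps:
T(V, z) = -10*z
F(r) = 6 + r
y(B) = 1400 (y(B) = (-18 - 10)*(-10*5) = -28*(-50) = 1400)
S = 0 (S = (-5*(-2))*(6 - 6) = 10*0 = 0)
S + y(433) = 0 + 1400 = 1400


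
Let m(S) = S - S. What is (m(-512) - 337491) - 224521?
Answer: -562012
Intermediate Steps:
m(S) = 0
(m(-512) - 337491) - 224521 = (0 - 337491) - 224521 = -337491 - 224521 = -562012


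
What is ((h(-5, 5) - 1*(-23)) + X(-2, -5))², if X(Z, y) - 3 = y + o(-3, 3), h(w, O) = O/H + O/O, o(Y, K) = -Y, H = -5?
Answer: 576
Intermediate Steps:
h(w, O) = 1 - O/5 (h(w, O) = O/(-5) + O/O = O*(-⅕) + 1 = -O/5 + 1 = 1 - O/5)
X(Z, y) = 6 + y (X(Z, y) = 3 + (y - 1*(-3)) = 3 + (y + 3) = 3 + (3 + y) = 6 + y)
((h(-5, 5) - 1*(-23)) + X(-2, -5))² = (((1 - ⅕*5) - 1*(-23)) + (6 - 5))² = (((1 - 1) + 23) + 1)² = ((0 + 23) + 1)² = (23 + 1)² = 24² = 576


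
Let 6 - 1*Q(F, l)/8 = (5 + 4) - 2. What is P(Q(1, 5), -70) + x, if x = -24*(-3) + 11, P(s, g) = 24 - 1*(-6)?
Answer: 113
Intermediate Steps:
Q(F, l) = -8 (Q(F, l) = 48 - 8*((5 + 4) - 2) = 48 - 8*(9 - 2) = 48 - 8*7 = 48 - 56 = -8)
P(s, g) = 30 (P(s, g) = 24 + 6 = 30)
x = 83 (x = 72 + 11 = 83)
P(Q(1, 5), -70) + x = 30 + 83 = 113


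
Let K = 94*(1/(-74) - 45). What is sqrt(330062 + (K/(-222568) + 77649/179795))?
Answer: sqrt(1494978246712323895378191370)/67300668260 ≈ 574.51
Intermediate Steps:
K = -156557/37 (K = 94*(-1/74 - 45) = 94*(-3331/74) = -156557/37 ≈ -4231.3)
sqrt(330062 + (K/(-222568) + 77649/179795)) = sqrt(330062 + (-156557/37/(-222568) + 77649/179795)) = sqrt(330062 + (-156557/37*(-1/222568) + 77649*(1/179795))) = sqrt(330062 + (156557/8235016 + 7059/16345)) = sqrt(330062 + 60689902109/134601336520) = sqrt(44426847024366349/134601336520) = sqrt(1494978246712323895378191370)/67300668260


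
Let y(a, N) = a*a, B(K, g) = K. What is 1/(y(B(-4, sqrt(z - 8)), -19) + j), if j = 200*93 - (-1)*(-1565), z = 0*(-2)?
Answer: 1/17051 ≈ 5.8648e-5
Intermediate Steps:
z = 0
y(a, N) = a**2
j = 17035 (j = 18600 - 1*1565 = 18600 - 1565 = 17035)
1/(y(B(-4, sqrt(z - 8)), -19) + j) = 1/((-4)**2 + 17035) = 1/(16 + 17035) = 1/17051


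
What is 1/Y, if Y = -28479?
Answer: -1/28479 ≈ -3.5114e-5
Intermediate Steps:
1/Y = 1/(-28479) = -1/28479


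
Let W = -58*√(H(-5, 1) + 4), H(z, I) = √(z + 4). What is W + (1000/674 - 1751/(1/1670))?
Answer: -985444790/337 - 58*√(4 + I) ≈ -2.9243e+6 - 14.39*I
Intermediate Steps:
H(z, I) = √(4 + z)
W = -58*√(4 + I) (W = -58*√(√(4 - 5) + 4) = -58*√(√(-1) + 4) = -58*√(I + 4) = -58*√(4 + I) ≈ -116.89 - 14.39*I)
W + (1000/674 - 1751/(1/1670)) = -58*√(4 + I) + (1000/674 - 1751/(1/1670)) = -58*√(4 + I) + (1000*(1/674) - 1751/1/1670) = -58*√(4 + I) + (500/337 - 1751*1670) = -58*√(4 + I) + (500/337 - 2924170) = -58*√(4 + I) - 985444790/337 = -985444790/337 - 58*√(4 + I)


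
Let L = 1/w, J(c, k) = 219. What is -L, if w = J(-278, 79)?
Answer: -1/219 ≈ -0.0045662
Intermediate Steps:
w = 219
L = 1/219 ≈ 0.0045662
-L = -1*1/219 = -1/219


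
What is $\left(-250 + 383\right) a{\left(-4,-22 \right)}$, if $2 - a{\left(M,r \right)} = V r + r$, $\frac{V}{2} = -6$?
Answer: $-31920$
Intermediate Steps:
$V = -12$ ($V = 2 \left(-6\right) = -12$)
$a{\left(M,r \right)} = 2 + 11 r$ ($a{\left(M,r \right)} = 2 - \left(- 12 r + r\right) = 2 - - 11 r = 2 + 11 r$)
$\left(-250 + 383\right) a{\left(-4,-22 \right)} = \left(-250 + 383\right) \left(2 + 11 \left(-22\right)\right) = 133 \left(2 - 242\right) = 133 \left(-240\right) = -31920$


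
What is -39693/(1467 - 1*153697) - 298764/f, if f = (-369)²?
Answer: -4452911683/2303087670 ≈ -1.9335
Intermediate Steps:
f = 136161
-39693/(1467 - 1*153697) - 298764/f = -39693/(1467 - 1*153697) - 298764/136161 = -39693/(1467 - 153697) - 298764*1/136161 = -39693/(-152230) - 33196/15129 = -39693*(-1/152230) - 33196/15129 = 39693/152230 - 33196/15129 = -4452911683/2303087670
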